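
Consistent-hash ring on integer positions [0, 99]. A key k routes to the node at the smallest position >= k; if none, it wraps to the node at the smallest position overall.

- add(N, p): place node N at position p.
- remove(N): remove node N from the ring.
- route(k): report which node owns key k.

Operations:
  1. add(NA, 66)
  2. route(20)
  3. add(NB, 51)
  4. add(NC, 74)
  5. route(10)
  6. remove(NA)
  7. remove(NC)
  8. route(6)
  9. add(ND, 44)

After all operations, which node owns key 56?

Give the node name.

Answer: ND

Derivation:
Op 1: add NA@66 -> ring=[66:NA]
Op 2: route key 20: smallest pos >= 20 is 66 -> NA
Op 3: add NB@51 -> ring=[51:NB,66:NA]
Op 4: add NC@74 -> ring=[51:NB,66:NA,74:NC]
Op 5: route key 10: smallest pos >= 10 is 51 -> NB
Op 6: remove NA -> ring=[51:NB,74:NC]
Op 7: remove NC -> ring=[51:NB]
Op 8: route key 6: smallest pos >= 6 is 51 -> NB
Op 9: add ND@44 -> ring=[44:ND,51:NB]
Final route key 56: none >= 56, wrap to smallest pos 44 -> ND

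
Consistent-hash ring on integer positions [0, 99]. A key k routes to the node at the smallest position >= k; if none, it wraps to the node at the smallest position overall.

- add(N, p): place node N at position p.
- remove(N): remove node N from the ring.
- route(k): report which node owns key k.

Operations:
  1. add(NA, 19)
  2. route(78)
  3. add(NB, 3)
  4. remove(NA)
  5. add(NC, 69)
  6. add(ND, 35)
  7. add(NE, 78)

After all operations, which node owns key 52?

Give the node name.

Op 1: add NA@19 -> ring=[19:NA]
Op 2: route key 78: none >= 78, wrap to smallest pos 19 -> NA
Op 3: add NB@3 -> ring=[3:NB,19:NA]
Op 4: remove NA -> ring=[3:NB]
Op 5: add NC@69 -> ring=[3:NB,69:NC]
Op 6: add ND@35 -> ring=[3:NB,35:ND,69:NC]
Op 7: add NE@78 -> ring=[3:NB,35:ND,69:NC,78:NE]
Final route key 52: smallest pos >= 52 is 69 -> NC

Answer: NC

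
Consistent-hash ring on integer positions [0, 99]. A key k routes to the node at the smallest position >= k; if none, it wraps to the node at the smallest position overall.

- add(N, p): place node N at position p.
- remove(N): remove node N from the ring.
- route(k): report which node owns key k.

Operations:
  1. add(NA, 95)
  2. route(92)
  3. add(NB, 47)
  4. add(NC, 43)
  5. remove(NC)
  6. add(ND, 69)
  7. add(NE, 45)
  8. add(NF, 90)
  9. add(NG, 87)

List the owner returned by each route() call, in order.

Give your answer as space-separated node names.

Op 1: add NA@95 -> ring=[95:NA]
Op 2: route key 92: smallest pos >= 92 is 95 -> NA
Op 3: add NB@47 -> ring=[47:NB,95:NA]
Op 4: add NC@43 -> ring=[43:NC,47:NB,95:NA]
Op 5: remove NC -> ring=[47:NB,95:NA]
Op 6: add ND@69 -> ring=[47:NB,69:ND,95:NA]
Op 7: add NE@45 -> ring=[45:NE,47:NB,69:ND,95:NA]
Op 8: add NF@90 -> ring=[45:NE,47:NB,69:ND,90:NF,95:NA]
Op 9: add NG@87 -> ring=[45:NE,47:NB,69:ND,87:NG,90:NF,95:NA]

Answer: NA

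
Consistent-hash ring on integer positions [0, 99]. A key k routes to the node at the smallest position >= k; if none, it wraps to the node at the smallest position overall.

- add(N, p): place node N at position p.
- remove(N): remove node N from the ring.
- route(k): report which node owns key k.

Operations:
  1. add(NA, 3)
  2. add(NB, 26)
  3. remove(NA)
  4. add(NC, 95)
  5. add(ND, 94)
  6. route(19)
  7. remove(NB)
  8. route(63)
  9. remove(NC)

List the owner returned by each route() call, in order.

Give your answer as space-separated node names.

Op 1: add NA@3 -> ring=[3:NA]
Op 2: add NB@26 -> ring=[3:NA,26:NB]
Op 3: remove NA -> ring=[26:NB]
Op 4: add NC@95 -> ring=[26:NB,95:NC]
Op 5: add ND@94 -> ring=[26:NB,94:ND,95:NC]
Op 6: route key 19: smallest pos >= 19 is 26 -> NB
Op 7: remove NB -> ring=[94:ND,95:NC]
Op 8: route key 63: smallest pos >= 63 is 94 -> ND
Op 9: remove NC -> ring=[94:ND]

Answer: NB ND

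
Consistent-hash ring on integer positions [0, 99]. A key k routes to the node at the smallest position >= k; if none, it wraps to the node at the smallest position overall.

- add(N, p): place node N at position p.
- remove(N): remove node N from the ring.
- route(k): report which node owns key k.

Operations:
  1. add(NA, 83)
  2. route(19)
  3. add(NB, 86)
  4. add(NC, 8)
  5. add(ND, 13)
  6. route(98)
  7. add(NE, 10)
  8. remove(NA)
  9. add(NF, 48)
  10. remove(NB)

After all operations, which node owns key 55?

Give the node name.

Op 1: add NA@83 -> ring=[83:NA]
Op 2: route key 19: smallest pos >= 19 is 83 -> NA
Op 3: add NB@86 -> ring=[83:NA,86:NB]
Op 4: add NC@8 -> ring=[8:NC,83:NA,86:NB]
Op 5: add ND@13 -> ring=[8:NC,13:ND,83:NA,86:NB]
Op 6: route key 98: none >= 98, wrap to smallest pos 8 -> NC
Op 7: add NE@10 -> ring=[8:NC,10:NE,13:ND,83:NA,86:NB]
Op 8: remove NA -> ring=[8:NC,10:NE,13:ND,86:NB]
Op 9: add NF@48 -> ring=[8:NC,10:NE,13:ND,48:NF,86:NB]
Op 10: remove NB -> ring=[8:NC,10:NE,13:ND,48:NF]
Final route key 55: none >= 55, wrap to smallest pos 8 -> NC

Answer: NC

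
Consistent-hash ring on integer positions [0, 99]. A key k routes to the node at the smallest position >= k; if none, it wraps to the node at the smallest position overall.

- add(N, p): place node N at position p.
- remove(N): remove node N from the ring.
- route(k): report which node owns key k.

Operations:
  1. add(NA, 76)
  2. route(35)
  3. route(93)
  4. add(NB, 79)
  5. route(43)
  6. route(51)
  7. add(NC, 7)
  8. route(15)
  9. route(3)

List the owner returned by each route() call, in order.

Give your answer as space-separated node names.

Op 1: add NA@76 -> ring=[76:NA]
Op 2: route key 35: smallest pos >= 35 is 76 -> NA
Op 3: route key 93: none >= 93, wrap to smallest pos 76 -> NA
Op 4: add NB@79 -> ring=[76:NA,79:NB]
Op 5: route key 43: smallest pos >= 43 is 76 -> NA
Op 6: route key 51: smallest pos >= 51 is 76 -> NA
Op 7: add NC@7 -> ring=[7:NC,76:NA,79:NB]
Op 8: route key 15: smallest pos >= 15 is 76 -> NA
Op 9: route key 3: smallest pos >= 3 is 7 -> NC

Answer: NA NA NA NA NA NC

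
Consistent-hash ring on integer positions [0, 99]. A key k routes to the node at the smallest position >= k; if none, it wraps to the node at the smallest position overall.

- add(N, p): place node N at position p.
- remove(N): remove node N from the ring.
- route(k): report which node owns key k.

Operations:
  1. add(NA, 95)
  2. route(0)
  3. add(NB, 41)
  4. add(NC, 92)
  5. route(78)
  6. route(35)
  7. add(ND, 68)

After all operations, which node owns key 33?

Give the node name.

Answer: NB

Derivation:
Op 1: add NA@95 -> ring=[95:NA]
Op 2: route key 0: smallest pos >= 0 is 95 -> NA
Op 3: add NB@41 -> ring=[41:NB,95:NA]
Op 4: add NC@92 -> ring=[41:NB,92:NC,95:NA]
Op 5: route key 78: smallest pos >= 78 is 92 -> NC
Op 6: route key 35: smallest pos >= 35 is 41 -> NB
Op 7: add ND@68 -> ring=[41:NB,68:ND,92:NC,95:NA]
Final route key 33: smallest pos >= 33 is 41 -> NB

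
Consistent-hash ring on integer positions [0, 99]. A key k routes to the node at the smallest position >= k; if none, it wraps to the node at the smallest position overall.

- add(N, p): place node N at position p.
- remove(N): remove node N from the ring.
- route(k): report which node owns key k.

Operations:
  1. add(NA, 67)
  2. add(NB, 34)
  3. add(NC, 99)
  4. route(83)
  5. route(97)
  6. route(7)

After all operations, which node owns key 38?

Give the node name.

Op 1: add NA@67 -> ring=[67:NA]
Op 2: add NB@34 -> ring=[34:NB,67:NA]
Op 3: add NC@99 -> ring=[34:NB,67:NA,99:NC]
Op 4: route key 83: smallest pos >= 83 is 99 -> NC
Op 5: route key 97: smallest pos >= 97 is 99 -> NC
Op 6: route key 7: smallest pos >= 7 is 34 -> NB
Final route key 38: smallest pos >= 38 is 67 -> NA

Answer: NA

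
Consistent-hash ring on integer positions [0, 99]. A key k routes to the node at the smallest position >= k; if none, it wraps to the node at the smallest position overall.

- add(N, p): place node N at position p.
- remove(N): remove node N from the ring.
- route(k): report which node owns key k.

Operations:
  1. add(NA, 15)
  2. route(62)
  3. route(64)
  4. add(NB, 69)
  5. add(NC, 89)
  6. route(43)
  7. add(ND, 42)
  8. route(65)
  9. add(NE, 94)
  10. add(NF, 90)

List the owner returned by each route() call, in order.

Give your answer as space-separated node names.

Op 1: add NA@15 -> ring=[15:NA]
Op 2: route key 62: none >= 62, wrap to smallest pos 15 -> NA
Op 3: route key 64: none >= 64, wrap to smallest pos 15 -> NA
Op 4: add NB@69 -> ring=[15:NA,69:NB]
Op 5: add NC@89 -> ring=[15:NA,69:NB,89:NC]
Op 6: route key 43: smallest pos >= 43 is 69 -> NB
Op 7: add ND@42 -> ring=[15:NA,42:ND,69:NB,89:NC]
Op 8: route key 65: smallest pos >= 65 is 69 -> NB
Op 9: add NE@94 -> ring=[15:NA,42:ND,69:NB,89:NC,94:NE]
Op 10: add NF@90 -> ring=[15:NA,42:ND,69:NB,89:NC,90:NF,94:NE]

Answer: NA NA NB NB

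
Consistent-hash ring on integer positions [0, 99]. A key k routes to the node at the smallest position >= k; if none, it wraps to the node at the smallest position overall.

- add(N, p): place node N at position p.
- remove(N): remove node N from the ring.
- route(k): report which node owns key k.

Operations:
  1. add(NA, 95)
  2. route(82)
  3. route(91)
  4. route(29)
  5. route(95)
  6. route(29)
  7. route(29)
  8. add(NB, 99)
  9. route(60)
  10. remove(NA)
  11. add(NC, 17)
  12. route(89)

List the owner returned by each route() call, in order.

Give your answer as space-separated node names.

Answer: NA NA NA NA NA NA NA NB

Derivation:
Op 1: add NA@95 -> ring=[95:NA]
Op 2: route key 82: smallest pos >= 82 is 95 -> NA
Op 3: route key 91: smallest pos >= 91 is 95 -> NA
Op 4: route key 29: smallest pos >= 29 is 95 -> NA
Op 5: route key 95: smallest pos >= 95 is 95 -> NA
Op 6: route key 29: smallest pos >= 29 is 95 -> NA
Op 7: route key 29: smallest pos >= 29 is 95 -> NA
Op 8: add NB@99 -> ring=[95:NA,99:NB]
Op 9: route key 60: smallest pos >= 60 is 95 -> NA
Op 10: remove NA -> ring=[99:NB]
Op 11: add NC@17 -> ring=[17:NC,99:NB]
Op 12: route key 89: smallest pos >= 89 is 99 -> NB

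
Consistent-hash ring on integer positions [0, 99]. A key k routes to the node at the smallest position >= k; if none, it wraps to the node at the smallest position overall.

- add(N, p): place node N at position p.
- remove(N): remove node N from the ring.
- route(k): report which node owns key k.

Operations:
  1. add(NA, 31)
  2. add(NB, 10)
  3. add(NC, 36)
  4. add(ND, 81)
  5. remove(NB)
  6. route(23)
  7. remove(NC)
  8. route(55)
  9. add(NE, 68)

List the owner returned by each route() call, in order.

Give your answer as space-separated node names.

Op 1: add NA@31 -> ring=[31:NA]
Op 2: add NB@10 -> ring=[10:NB,31:NA]
Op 3: add NC@36 -> ring=[10:NB,31:NA,36:NC]
Op 4: add ND@81 -> ring=[10:NB,31:NA,36:NC,81:ND]
Op 5: remove NB -> ring=[31:NA,36:NC,81:ND]
Op 6: route key 23: smallest pos >= 23 is 31 -> NA
Op 7: remove NC -> ring=[31:NA,81:ND]
Op 8: route key 55: smallest pos >= 55 is 81 -> ND
Op 9: add NE@68 -> ring=[31:NA,68:NE,81:ND]

Answer: NA ND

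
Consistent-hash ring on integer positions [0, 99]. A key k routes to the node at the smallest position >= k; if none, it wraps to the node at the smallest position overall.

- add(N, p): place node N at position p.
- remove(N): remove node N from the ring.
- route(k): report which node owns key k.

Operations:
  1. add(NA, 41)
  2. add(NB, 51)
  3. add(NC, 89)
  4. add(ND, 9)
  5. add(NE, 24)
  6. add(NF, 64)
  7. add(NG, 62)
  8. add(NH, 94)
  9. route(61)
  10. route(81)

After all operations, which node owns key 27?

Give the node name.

Answer: NA

Derivation:
Op 1: add NA@41 -> ring=[41:NA]
Op 2: add NB@51 -> ring=[41:NA,51:NB]
Op 3: add NC@89 -> ring=[41:NA,51:NB,89:NC]
Op 4: add ND@9 -> ring=[9:ND,41:NA,51:NB,89:NC]
Op 5: add NE@24 -> ring=[9:ND,24:NE,41:NA,51:NB,89:NC]
Op 6: add NF@64 -> ring=[9:ND,24:NE,41:NA,51:NB,64:NF,89:NC]
Op 7: add NG@62 -> ring=[9:ND,24:NE,41:NA,51:NB,62:NG,64:NF,89:NC]
Op 8: add NH@94 -> ring=[9:ND,24:NE,41:NA,51:NB,62:NG,64:NF,89:NC,94:NH]
Op 9: route key 61: smallest pos >= 61 is 62 -> NG
Op 10: route key 81: smallest pos >= 81 is 89 -> NC
Final route key 27: smallest pos >= 27 is 41 -> NA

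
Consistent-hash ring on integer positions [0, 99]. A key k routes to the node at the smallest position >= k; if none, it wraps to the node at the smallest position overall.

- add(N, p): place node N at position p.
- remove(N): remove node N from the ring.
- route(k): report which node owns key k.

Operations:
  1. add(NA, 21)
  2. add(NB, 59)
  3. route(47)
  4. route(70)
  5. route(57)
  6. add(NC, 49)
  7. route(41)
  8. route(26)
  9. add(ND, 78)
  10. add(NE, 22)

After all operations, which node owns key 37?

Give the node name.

Answer: NC

Derivation:
Op 1: add NA@21 -> ring=[21:NA]
Op 2: add NB@59 -> ring=[21:NA,59:NB]
Op 3: route key 47: smallest pos >= 47 is 59 -> NB
Op 4: route key 70: none >= 70, wrap to smallest pos 21 -> NA
Op 5: route key 57: smallest pos >= 57 is 59 -> NB
Op 6: add NC@49 -> ring=[21:NA,49:NC,59:NB]
Op 7: route key 41: smallest pos >= 41 is 49 -> NC
Op 8: route key 26: smallest pos >= 26 is 49 -> NC
Op 9: add ND@78 -> ring=[21:NA,49:NC,59:NB,78:ND]
Op 10: add NE@22 -> ring=[21:NA,22:NE,49:NC,59:NB,78:ND]
Final route key 37: smallest pos >= 37 is 49 -> NC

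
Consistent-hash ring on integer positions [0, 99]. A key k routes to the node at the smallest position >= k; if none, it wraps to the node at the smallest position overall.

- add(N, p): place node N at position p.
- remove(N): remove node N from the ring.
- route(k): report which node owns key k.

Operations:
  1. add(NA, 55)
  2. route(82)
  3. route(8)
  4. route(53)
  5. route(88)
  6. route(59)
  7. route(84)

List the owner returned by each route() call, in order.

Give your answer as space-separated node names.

Answer: NA NA NA NA NA NA

Derivation:
Op 1: add NA@55 -> ring=[55:NA]
Op 2: route key 82: none >= 82, wrap to smallest pos 55 -> NA
Op 3: route key 8: smallest pos >= 8 is 55 -> NA
Op 4: route key 53: smallest pos >= 53 is 55 -> NA
Op 5: route key 88: none >= 88, wrap to smallest pos 55 -> NA
Op 6: route key 59: none >= 59, wrap to smallest pos 55 -> NA
Op 7: route key 84: none >= 84, wrap to smallest pos 55 -> NA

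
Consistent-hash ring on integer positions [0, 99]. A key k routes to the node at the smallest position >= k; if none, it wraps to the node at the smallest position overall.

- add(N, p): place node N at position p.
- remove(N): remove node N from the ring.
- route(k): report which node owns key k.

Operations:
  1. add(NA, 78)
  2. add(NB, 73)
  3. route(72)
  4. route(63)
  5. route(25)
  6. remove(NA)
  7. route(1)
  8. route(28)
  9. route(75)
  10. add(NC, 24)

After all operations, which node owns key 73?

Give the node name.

Op 1: add NA@78 -> ring=[78:NA]
Op 2: add NB@73 -> ring=[73:NB,78:NA]
Op 3: route key 72: smallest pos >= 72 is 73 -> NB
Op 4: route key 63: smallest pos >= 63 is 73 -> NB
Op 5: route key 25: smallest pos >= 25 is 73 -> NB
Op 6: remove NA -> ring=[73:NB]
Op 7: route key 1: smallest pos >= 1 is 73 -> NB
Op 8: route key 28: smallest pos >= 28 is 73 -> NB
Op 9: route key 75: none >= 75, wrap to smallest pos 73 -> NB
Op 10: add NC@24 -> ring=[24:NC,73:NB]
Final route key 73: smallest pos >= 73 is 73 -> NB

Answer: NB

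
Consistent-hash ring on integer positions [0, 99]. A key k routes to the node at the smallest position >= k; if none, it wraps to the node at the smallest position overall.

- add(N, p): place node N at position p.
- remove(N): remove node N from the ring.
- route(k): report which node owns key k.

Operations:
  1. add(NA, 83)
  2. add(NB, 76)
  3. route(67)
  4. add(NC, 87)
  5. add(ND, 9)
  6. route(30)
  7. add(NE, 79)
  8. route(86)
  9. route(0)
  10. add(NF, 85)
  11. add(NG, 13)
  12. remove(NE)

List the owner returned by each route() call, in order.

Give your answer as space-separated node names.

Op 1: add NA@83 -> ring=[83:NA]
Op 2: add NB@76 -> ring=[76:NB,83:NA]
Op 3: route key 67: smallest pos >= 67 is 76 -> NB
Op 4: add NC@87 -> ring=[76:NB,83:NA,87:NC]
Op 5: add ND@9 -> ring=[9:ND,76:NB,83:NA,87:NC]
Op 6: route key 30: smallest pos >= 30 is 76 -> NB
Op 7: add NE@79 -> ring=[9:ND,76:NB,79:NE,83:NA,87:NC]
Op 8: route key 86: smallest pos >= 86 is 87 -> NC
Op 9: route key 0: smallest pos >= 0 is 9 -> ND
Op 10: add NF@85 -> ring=[9:ND,76:NB,79:NE,83:NA,85:NF,87:NC]
Op 11: add NG@13 -> ring=[9:ND,13:NG,76:NB,79:NE,83:NA,85:NF,87:NC]
Op 12: remove NE -> ring=[9:ND,13:NG,76:NB,83:NA,85:NF,87:NC]

Answer: NB NB NC ND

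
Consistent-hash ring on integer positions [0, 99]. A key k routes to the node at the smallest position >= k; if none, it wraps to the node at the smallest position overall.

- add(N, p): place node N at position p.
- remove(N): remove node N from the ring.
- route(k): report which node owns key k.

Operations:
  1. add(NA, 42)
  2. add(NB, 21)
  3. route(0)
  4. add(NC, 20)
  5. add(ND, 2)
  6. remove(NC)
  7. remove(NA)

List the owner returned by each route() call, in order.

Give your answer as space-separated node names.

Answer: NB

Derivation:
Op 1: add NA@42 -> ring=[42:NA]
Op 2: add NB@21 -> ring=[21:NB,42:NA]
Op 3: route key 0: smallest pos >= 0 is 21 -> NB
Op 4: add NC@20 -> ring=[20:NC,21:NB,42:NA]
Op 5: add ND@2 -> ring=[2:ND,20:NC,21:NB,42:NA]
Op 6: remove NC -> ring=[2:ND,21:NB,42:NA]
Op 7: remove NA -> ring=[2:ND,21:NB]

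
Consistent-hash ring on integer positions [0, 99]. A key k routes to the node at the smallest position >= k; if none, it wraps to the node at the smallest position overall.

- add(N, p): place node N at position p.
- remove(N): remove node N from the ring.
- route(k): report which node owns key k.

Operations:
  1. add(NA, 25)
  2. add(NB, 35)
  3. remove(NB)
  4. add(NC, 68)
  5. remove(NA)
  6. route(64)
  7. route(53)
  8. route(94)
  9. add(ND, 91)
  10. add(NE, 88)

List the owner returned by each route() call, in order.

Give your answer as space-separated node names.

Answer: NC NC NC

Derivation:
Op 1: add NA@25 -> ring=[25:NA]
Op 2: add NB@35 -> ring=[25:NA,35:NB]
Op 3: remove NB -> ring=[25:NA]
Op 4: add NC@68 -> ring=[25:NA,68:NC]
Op 5: remove NA -> ring=[68:NC]
Op 6: route key 64: smallest pos >= 64 is 68 -> NC
Op 7: route key 53: smallest pos >= 53 is 68 -> NC
Op 8: route key 94: none >= 94, wrap to smallest pos 68 -> NC
Op 9: add ND@91 -> ring=[68:NC,91:ND]
Op 10: add NE@88 -> ring=[68:NC,88:NE,91:ND]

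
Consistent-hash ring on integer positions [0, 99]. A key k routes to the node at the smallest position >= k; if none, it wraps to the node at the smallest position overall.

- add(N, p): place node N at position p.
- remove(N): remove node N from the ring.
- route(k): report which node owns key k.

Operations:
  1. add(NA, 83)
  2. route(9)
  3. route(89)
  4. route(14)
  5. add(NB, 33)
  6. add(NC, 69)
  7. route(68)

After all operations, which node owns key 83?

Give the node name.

Answer: NA

Derivation:
Op 1: add NA@83 -> ring=[83:NA]
Op 2: route key 9: smallest pos >= 9 is 83 -> NA
Op 3: route key 89: none >= 89, wrap to smallest pos 83 -> NA
Op 4: route key 14: smallest pos >= 14 is 83 -> NA
Op 5: add NB@33 -> ring=[33:NB,83:NA]
Op 6: add NC@69 -> ring=[33:NB,69:NC,83:NA]
Op 7: route key 68: smallest pos >= 68 is 69 -> NC
Final route key 83: smallest pos >= 83 is 83 -> NA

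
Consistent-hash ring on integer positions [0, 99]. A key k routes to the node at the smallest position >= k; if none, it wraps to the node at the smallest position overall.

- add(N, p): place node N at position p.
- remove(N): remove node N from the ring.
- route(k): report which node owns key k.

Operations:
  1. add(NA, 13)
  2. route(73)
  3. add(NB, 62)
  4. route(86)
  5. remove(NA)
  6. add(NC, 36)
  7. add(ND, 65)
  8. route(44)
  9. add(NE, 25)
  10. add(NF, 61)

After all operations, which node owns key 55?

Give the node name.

Op 1: add NA@13 -> ring=[13:NA]
Op 2: route key 73: none >= 73, wrap to smallest pos 13 -> NA
Op 3: add NB@62 -> ring=[13:NA,62:NB]
Op 4: route key 86: none >= 86, wrap to smallest pos 13 -> NA
Op 5: remove NA -> ring=[62:NB]
Op 6: add NC@36 -> ring=[36:NC,62:NB]
Op 7: add ND@65 -> ring=[36:NC,62:NB,65:ND]
Op 8: route key 44: smallest pos >= 44 is 62 -> NB
Op 9: add NE@25 -> ring=[25:NE,36:NC,62:NB,65:ND]
Op 10: add NF@61 -> ring=[25:NE,36:NC,61:NF,62:NB,65:ND]
Final route key 55: smallest pos >= 55 is 61 -> NF

Answer: NF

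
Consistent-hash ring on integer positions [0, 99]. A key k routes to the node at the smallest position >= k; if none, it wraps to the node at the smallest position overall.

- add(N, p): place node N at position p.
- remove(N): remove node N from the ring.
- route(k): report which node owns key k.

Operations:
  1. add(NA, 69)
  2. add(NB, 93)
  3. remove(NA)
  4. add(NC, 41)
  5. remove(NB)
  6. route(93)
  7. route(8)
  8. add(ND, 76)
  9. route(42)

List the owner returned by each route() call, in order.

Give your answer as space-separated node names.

Op 1: add NA@69 -> ring=[69:NA]
Op 2: add NB@93 -> ring=[69:NA,93:NB]
Op 3: remove NA -> ring=[93:NB]
Op 4: add NC@41 -> ring=[41:NC,93:NB]
Op 5: remove NB -> ring=[41:NC]
Op 6: route key 93: none >= 93, wrap to smallest pos 41 -> NC
Op 7: route key 8: smallest pos >= 8 is 41 -> NC
Op 8: add ND@76 -> ring=[41:NC,76:ND]
Op 9: route key 42: smallest pos >= 42 is 76 -> ND

Answer: NC NC ND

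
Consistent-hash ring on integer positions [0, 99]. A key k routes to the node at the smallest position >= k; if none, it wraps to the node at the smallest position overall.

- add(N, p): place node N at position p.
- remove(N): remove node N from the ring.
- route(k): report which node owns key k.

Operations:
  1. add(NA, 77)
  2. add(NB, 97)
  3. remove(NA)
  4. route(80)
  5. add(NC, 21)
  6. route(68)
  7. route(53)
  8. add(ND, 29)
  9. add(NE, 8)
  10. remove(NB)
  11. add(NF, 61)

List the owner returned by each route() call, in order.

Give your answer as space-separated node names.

Answer: NB NB NB

Derivation:
Op 1: add NA@77 -> ring=[77:NA]
Op 2: add NB@97 -> ring=[77:NA,97:NB]
Op 3: remove NA -> ring=[97:NB]
Op 4: route key 80: smallest pos >= 80 is 97 -> NB
Op 5: add NC@21 -> ring=[21:NC,97:NB]
Op 6: route key 68: smallest pos >= 68 is 97 -> NB
Op 7: route key 53: smallest pos >= 53 is 97 -> NB
Op 8: add ND@29 -> ring=[21:NC,29:ND,97:NB]
Op 9: add NE@8 -> ring=[8:NE,21:NC,29:ND,97:NB]
Op 10: remove NB -> ring=[8:NE,21:NC,29:ND]
Op 11: add NF@61 -> ring=[8:NE,21:NC,29:ND,61:NF]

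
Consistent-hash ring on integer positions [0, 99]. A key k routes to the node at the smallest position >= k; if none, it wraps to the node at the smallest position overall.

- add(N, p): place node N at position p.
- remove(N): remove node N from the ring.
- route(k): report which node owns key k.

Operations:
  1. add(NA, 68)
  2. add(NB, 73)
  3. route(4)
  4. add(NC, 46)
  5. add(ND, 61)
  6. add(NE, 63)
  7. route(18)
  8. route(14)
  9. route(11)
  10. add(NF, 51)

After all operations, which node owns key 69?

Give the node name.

Op 1: add NA@68 -> ring=[68:NA]
Op 2: add NB@73 -> ring=[68:NA,73:NB]
Op 3: route key 4: smallest pos >= 4 is 68 -> NA
Op 4: add NC@46 -> ring=[46:NC,68:NA,73:NB]
Op 5: add ND@61 -> ring=[46:NC,61:ND,68:NA,73:NB]
Op 6: add NE@63 -> ring=[46:NC,61:ND,63:NE,68:NA,73:NB]
Op 7: route key 18: smallest pos >= 18 is 46 -> NC
Op 8: route key 14: smallest pos >= 14 is 46 -> NC
Op 9: route key 11: smallest pos >= 11 is 46 -> NC
Op 10: add NF@51 -> ring=[46:NC,51:NF,61:ND,63:NE,68:NA,73:NB]
Final route key 69: smallest pos >= 69 is 73 -> NB

Answer: NB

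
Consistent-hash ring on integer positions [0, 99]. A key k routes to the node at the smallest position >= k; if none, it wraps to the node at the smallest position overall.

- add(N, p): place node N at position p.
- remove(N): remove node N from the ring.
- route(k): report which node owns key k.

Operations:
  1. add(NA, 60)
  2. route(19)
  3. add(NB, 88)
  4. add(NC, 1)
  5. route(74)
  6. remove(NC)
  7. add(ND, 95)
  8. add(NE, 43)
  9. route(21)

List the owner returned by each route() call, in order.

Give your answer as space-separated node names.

Answer: NA NB NE

Derivation:
Op 1: add NA@60 -> ring=[60:NA]
Op 2: route key 19: smallest pos >= 19 is 60 -> NA
Op 3: add NB@88 -> ring=[60:NA,88:NB]
Op 4: add NC@1 -> ring=[1:NC,60:NA,88:NB]
Op 5: route key 74: smallest pos >= 74 is 88 -> NB
Op 6: remove NC -> ring=[60:NA,88:NB]
Op 7: add ND@95 -> ring=[60:NA,88:NB,95:ND]
Op 8: add NE@43 -> ring=[43:NE,60:NA,88:NB,95:ND]
Op 9: route key 21: smallest pos >= 21 is 43 -> NE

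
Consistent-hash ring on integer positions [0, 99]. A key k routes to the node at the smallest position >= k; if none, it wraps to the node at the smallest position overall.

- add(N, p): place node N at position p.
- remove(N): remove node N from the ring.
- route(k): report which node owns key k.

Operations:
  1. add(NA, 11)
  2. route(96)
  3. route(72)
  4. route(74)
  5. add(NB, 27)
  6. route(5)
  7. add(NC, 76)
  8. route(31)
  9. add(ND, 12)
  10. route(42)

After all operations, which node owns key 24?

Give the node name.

Op 1: add NA@11 -> ring=[11:NA]
Op 2: route key 96: none >= 96, wrap to smallest pos 11 -> NA
Op 3: route key 72: none >= 72, wrap to smallest pos 11 -> NA
Op 4: route key 74: none >= 74, wrap to smallest pos 11 -> NA
Op 5: add NB@27 -> ring=[11:NA,27:NB]
Op 6: route key 5: smallest pos >= 5 is 11 -> NA
Op 7: add NC@76 -> ring=[11:NA,27:NB,76:NC]
Op 8: route key 31: smallest pos >= 31 is 76 -> NC
Op 9: add ND@12 -> ring=[11:NA,12:ND,27:NB,76:NC]
Op 10: route key 42: smallest pos >= 42 is 76 -> NC
Final route key 24: smallest pos >= 24 is 27 -> NB

Answer: NB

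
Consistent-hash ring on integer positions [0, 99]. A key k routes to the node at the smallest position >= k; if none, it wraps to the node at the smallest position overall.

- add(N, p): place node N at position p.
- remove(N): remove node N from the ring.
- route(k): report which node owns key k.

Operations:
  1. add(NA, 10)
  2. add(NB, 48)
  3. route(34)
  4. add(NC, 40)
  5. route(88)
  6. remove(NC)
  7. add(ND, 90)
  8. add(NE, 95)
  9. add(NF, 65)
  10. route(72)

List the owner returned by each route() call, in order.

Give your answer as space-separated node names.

Op 1: add NA@10 -> ring=[10:NA]
Op 2: add NB@48 -> ring=[10:NA,48:NB]
Op 3: route key 34: smallest pos >= 34 is 48 -> NB
Op 4: add NC@40 -> ring=[10:NA,40:NC,48:NB]
Op 5: route key 88: none >= 88, wrap to smallest pos 10 -> NA
Op 6: remove NC -> ring=[10:NA,48:NB]
Op 7: add ND@90 -> ring=[10:NA,48:NB,90:ND]
Op 8: add NE@95 -> ring=[10:NA,48:NB,90:ND,95:NE]
Op 9: add NF@65 -> ring=[10:NA,48:NB,65:NF,90:ND,95:NE]
Op 10: route key 72: smallest pos >= 72 is 90 -> ND

Answer: NB NA ND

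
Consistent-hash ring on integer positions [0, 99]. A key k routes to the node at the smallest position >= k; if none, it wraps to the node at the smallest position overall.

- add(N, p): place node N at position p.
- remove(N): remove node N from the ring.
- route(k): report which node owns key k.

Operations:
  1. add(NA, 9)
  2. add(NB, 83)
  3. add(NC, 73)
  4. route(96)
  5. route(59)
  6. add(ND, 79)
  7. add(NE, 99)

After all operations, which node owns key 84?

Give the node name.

Op 1: add NA@9 -> ring=[9:NA]
Op 2: add NB@83 -> ring=[9:NA,83:NB]
Op 3: add NC@73 -> ring=[9:NA,73:NC,83:NB]
Op 4: route key 96: none >= 96, wrap to smallest pos 9 -> NA
Op 5: route key 59: smallest pos >= 59 is 73 -> NC
Op 6: add ND@79 -> ring=[9:NA,73:NC,79:ND,83:NB]
Op 7: add NE@99 -> ring=[9:NA,73:NC,79:ND,83:NB,99:NE]
Final route key 84: smallest pos >= 84 is 99 -> NE

Answer: NE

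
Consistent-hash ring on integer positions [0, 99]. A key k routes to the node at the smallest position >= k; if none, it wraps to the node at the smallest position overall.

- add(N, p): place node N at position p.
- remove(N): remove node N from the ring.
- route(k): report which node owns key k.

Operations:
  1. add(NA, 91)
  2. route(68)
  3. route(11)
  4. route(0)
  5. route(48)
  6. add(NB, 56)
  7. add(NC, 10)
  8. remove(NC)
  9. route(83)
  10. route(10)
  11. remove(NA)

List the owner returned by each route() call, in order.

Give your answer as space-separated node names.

Answer: NA NA NA NA NA NB

Derivation:
Op 1: add NA@91 -> ring=[91:NA]
Op 2: route key 68: smallest pos >= 68 is 91 -> NA
Op 3: route key 11: smallest pos >= 11 is 91 -> NA
Op 4: route key 0: smallest pos >= 0 is 91 -> NA
Op 5: route key 48: smallest pos >= 48 is 91 -> NA
Op 6: add NB@56 -> ring=[56:NB,91:NA]
Op 7: add NC@10 -> ring=[10:NC,56:NB,91:NA]
Op 8: remove NC -> ring=[56:NB,91:NA]
Op 9: route key 83: smallest pos >= 83 is 91 -> NA
Op 10: route key 10: smallest pos >= 10 is 56 -> NB
Op 11: remove NA -> ring=[56:NB]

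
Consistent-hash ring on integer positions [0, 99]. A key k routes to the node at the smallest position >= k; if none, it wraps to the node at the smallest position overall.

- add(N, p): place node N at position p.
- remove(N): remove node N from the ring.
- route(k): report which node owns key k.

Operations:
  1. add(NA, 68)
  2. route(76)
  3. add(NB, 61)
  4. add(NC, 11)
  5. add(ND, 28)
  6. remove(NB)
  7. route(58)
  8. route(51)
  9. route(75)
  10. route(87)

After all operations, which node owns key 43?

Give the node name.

Op 1: add NA@68 -> ring=[68:NA]
Op 2: route key 76: none >= 76, wrap to smallest pos 68 -> NA
Op 3: add NB@61 -> ring=[61:NB,68:NA]
Op 4: add NC@11 -> ring=[11:NC,61:NB,68:NA]
Op 5: add ND@28 -> ring=[11:NC,28:ND,61:NB,68:NA]
Op 6: remove NB -> ring=[11:NC,28:ND,68:NA]
Op 7: route key 58: smallest pos >= 58 is 68 -> NA
Op 8: route key 51: smallest pos >= 51 is 68 -> NA
Op 9: route key 75: none >= 75, wrap to smallest pos 11 -> NC
Op 10: route key 87: none >= 87, wrap to smallest pos 11 -> NC
Final route key 43: smallest pos >= 43 is 68 -> NA

Answer: NA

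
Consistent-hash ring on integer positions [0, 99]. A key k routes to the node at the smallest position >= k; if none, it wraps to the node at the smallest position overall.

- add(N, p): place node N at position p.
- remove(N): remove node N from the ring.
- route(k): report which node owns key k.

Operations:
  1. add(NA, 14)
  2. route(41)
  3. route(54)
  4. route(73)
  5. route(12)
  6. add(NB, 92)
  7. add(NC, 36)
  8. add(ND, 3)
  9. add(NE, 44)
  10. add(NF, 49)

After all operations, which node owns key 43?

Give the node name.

Op 1: add NA@14 -> ring=[14:NA]
Op 2: route key 41: none >= 41, wrap to smallest pos 14 -> NA
Op 3: route key 54: none >= 54, wrap to smallest pos 14 -> NA
Op 4: route key 73: none >= 73, wrap to smallest pos 14 -> NA
Op 5: route key 12: smallest pos >= 12 is 14 -> NA
Op 6: add NB@92 -> ring=[14:NA,92:NB]
Op 7: add NC@36 -> ring=[14:NA,36:NC,92:NB]
Op 8: add ND@3 -> ring=[3:ND,14:NA,36:NC,92:NB]
Op 9: add NE@44 -> ring=[3:ND,14:NA,36:NC,44:NE,92:NB]
Op 10: add NF@49 -> ring=[3:ND,14:NA,36:NC,44:NE,49:NF,92:NB]
Final route key 43: smallest pos >= 43 is 44 -> NE

Answer: NE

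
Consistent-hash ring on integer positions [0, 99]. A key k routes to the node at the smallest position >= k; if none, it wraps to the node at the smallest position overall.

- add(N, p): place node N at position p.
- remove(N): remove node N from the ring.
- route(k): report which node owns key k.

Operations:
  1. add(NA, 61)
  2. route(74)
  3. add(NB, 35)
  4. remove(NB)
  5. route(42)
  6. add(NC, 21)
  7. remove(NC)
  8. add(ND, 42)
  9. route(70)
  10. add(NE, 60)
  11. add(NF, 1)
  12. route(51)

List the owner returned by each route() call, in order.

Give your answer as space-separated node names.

Answer: NA NA ND NE

Derivation:
Op 1: add NA@61 -> ring=[61:NA]
Op 2: route key 74: none >= 74, wrap to smallest pos 61 -> NA
Op 3: add NB@35 -> ring=[35:NB,61:NA]
Op 4: remove NB -> ring=[61:NA]
Op 5: route key 42: smallest pos >= 42 is 61 -> NA
Op 6: add NC@21 -> ring=[21:NC,61:NA]
Op 7: remove NC -> ring=[61:NA]
Op 8: add ND@42 -> ring=[42:ND,61:NA]
Op 9: route key 70: none >= 70, wrap to smallest pos 42 -> ND
Op 10: add NE@60 -> ring=[42:ND,60:NE,61:NA]
Op 11: add NF@1 -> ring=[1:NF,42:ND,60:NE,61:NA]
Op 12: route key 51: smallest pos >= 51 is 60 -> NE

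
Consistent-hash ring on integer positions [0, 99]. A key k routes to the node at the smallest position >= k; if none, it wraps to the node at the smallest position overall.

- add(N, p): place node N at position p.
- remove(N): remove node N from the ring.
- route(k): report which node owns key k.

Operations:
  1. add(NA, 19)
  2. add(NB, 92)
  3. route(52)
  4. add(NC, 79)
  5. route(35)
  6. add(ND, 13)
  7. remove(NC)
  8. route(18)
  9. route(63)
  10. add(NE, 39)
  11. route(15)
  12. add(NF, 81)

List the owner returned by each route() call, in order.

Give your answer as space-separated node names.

Answer: NB NC NA NB NA

Derivation:
Op 1: add NA@19 -> ring=[19:NA]
Op 2: add NB@92 -> ring=[19:NA,92:NB]
Op 3: route key 52: smallest pos >= 52 is 92 -> NB
Op 4: add NC@79 -> ring=[19:NA,79:NC,92:NB]
Op 5: route key 35: smallest pos >= 35 is 79 -> NC
Op 6: add ND@13 -> ring=[13:ND,19:NA,79:NC,92:NB]
Op 7: remove NC -> ring=[13:ND,19:NA,92:NB]
Op 8: route key 18: smallest pos >= 18 is 19 -> NA
Op 9: route key 63: smallest pos >= 63 is 92 -> NB
Op 10: add NE@39 -> ring=[13:ND,19:NA,39:NE,92:NB]
Op 11: route key 15: smallest pos >= 15 is 19 -> NA
Op 12: add NF@81 -> ring=[13:ND,19:NA,39:NE,81:NF,92:NB]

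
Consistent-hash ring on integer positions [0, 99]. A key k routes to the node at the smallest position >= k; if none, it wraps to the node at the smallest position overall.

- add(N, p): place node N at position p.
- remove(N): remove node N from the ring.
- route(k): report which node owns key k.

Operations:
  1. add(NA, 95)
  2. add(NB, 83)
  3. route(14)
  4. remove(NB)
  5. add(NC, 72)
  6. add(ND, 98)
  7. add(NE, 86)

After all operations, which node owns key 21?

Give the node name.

Op 1: add NA@95 -> ring=[95:NA]
Op 2: add NB@83 -> ring=[83:NB,95:NA]
Op 3: route key 14: smallest pos >= 14 is 83 -> NB
Op 4: remove NB -> ring=[95:NA]
Op 5: add NC@72 -> ring=[72:NC,95:NA]
Op 6: add ND@98 -> ring=[72:NC,95:NA,98:ND]
Op 7: add NE@86 -> ring=[72:NC,86:NE,95:NA,98:ND]
Final route key 21: smallest pos >= 21 is 72 -> NC

Answer: NC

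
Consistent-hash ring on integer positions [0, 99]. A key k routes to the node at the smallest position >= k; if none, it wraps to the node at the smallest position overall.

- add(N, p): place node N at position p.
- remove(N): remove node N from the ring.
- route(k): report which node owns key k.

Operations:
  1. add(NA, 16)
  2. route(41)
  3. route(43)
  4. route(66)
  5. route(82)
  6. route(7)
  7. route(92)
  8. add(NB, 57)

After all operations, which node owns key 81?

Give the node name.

Op 1: add NA@16 -> ring=[16:NA]
Op 2: route key 41: none >= 41, wrap to smallest pos 16 -> NA
Op 3: route key 43: none >= 43, wrap to smallest pos 16 -> NA
Op 4: route key 66: none >= 66, wrap to smallest pos 16 -> NA
Op 5: route key 82: none >= 82, wrap to smallest pos 16 -> NA
Op 6: route key 7: smallest pos >= 7 is 16 -> NA
Op 7: route key 92: none >= 92, wrap to smallest pos 16 -> NA
Op 8: add NB@57 -> ring=[16:NA,57:NB]
Final route key 81: none >= 81, wrap to smallest pos 16 -> NA

Answer: NA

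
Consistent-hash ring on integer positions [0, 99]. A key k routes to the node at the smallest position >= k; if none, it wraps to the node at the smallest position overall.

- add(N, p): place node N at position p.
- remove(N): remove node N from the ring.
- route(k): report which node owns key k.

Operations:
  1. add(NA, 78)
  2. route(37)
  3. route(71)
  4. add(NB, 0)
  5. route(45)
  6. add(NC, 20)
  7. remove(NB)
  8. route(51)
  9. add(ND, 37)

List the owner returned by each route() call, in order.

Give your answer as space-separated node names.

Op 1: add NA@78 -> ring=[78:NA]
Op 2: route key 37: smallest pos >= 37 is 78 -> NA
Op 3: route key 71: smallest pos >= 71 is 78 -> NA
Op 4: add NB@0 -> ring=[0:NB,78:NA]
Op 5: route key 45: smallest pos >= 45 is 78 -> NA
Op 6: add NC@20 -> ring=[0:NB,20:NC,78:NA]
Op 7: remove NB -> ring=[20:NC,78:NA]
Op 8: route key 51: smallest pos >= 51 is 78 -> NA
Op 9: add ND@37 -> ring=[20:NC,37:ND,78:NA]

Answer: NA NA NA NA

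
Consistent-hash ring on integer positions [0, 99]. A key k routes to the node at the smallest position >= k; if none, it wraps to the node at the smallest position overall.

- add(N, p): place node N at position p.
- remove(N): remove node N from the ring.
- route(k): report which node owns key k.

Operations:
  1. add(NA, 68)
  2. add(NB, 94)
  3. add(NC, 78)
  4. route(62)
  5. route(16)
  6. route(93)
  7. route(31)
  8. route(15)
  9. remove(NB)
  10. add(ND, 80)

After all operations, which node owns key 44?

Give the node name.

Op 1: add NA@68 -> ring=[68:NA]
Op 2: add NB@94 -> ring=[68:NA,94:NB]
Op 3: add NC@78 -> ring=[68:NA,78:NC,94:NB]
Op 4: route key 62: smallest pos >= 62 is 68 -> NA
Op 5: route key 16: smallest pos >= 16 is 68 -> NA
Op 6: route key 93: smallest pos >= 93 is 94 -> NB
Op 7: route key 31: smallest pos >= 31 is 68 -> NA
Op 8: route key 15: smallest pos >= 15 is 68 -> NA
Op 9: remove NB -> ring=[68:NA,78:NC]
Op 10: add ND@80 -> ring=[68:NA,78:NC,80:ND]
Final route key 44: smallest pos >= 44 is 68 -> NA

Answer: NA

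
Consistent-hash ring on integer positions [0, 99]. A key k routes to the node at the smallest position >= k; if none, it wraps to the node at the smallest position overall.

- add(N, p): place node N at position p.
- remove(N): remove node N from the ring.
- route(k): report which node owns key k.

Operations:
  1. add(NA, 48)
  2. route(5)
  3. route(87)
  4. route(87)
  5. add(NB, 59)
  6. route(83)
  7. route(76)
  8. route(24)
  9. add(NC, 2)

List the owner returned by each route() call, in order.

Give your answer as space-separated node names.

Op 1: add NA@48 -> ring=[48:NA]
Op 2: route key 5: smallest pos >= 5 is 48 -> NA
Op 3: route key 87: none >= 87, wrap to smallest pos 48 -> NA
Op 4: route key 87: none >= 87, wrap to smallest pos 48 -> NA
Op 5: add NB@59 -> ring=[48:NA,59:NB]
Op 6: route key 83: none >= 83, wrap to smallest pos 48 -> NA
Op 7: route key 76: none >= 76, wrap to smallest pos 48 -> NA
Op 8: route key 24: smallest pos >= 24 is 48 -> NA
Op 9: add NC@2 -> ring=[2:NC,48:NA,59:NB]

Answer: NA NA NA NA NA NA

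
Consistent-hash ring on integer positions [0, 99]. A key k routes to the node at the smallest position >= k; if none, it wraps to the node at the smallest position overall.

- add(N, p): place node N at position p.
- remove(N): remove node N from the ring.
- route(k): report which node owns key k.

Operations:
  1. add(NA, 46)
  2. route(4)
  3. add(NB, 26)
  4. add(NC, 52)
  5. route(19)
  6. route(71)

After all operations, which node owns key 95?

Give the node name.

Answer: NB

Derivation:
Op 1: add NA@46 -> ring=[46:NA]
Op 2: route key 4: smallest pos >= 4 is 46 -> NA
Op 3: add NB@26 -> ring=[26:NB,46:NA]
Op 4: add NC@52 -> ring=[26:NB,46:NA,52:NC]
Op 5: route key 19: smallest pos >= 19 is 26 -> NB
Op 6: route key 71: none >= 71, wrap to smallest pos 26 -> NB
Final route key 95: none >= 95, wrap to smallest pos 26 -> NB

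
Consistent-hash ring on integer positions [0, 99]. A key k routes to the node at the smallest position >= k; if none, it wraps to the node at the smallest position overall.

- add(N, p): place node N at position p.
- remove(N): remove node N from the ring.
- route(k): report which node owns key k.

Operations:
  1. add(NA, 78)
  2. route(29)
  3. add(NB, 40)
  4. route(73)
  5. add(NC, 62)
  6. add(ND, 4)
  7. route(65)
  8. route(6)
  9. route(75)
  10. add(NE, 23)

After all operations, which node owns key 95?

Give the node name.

Op 1: add NA@78 -> ring=[78:NA]
Op 2: route key 29: smallest pos >= 29 is 78 -> NA
Op 3: add NB@40 -> ring=[40:NB,78:NA]
Op 4: route key 73: smallest pos >= 73 is 78 -> NA
Op 5: add NC@62 -> ring=[40:NB,62:NC,78:NA]
Op 6: add ND@4 -> ring=[4:ND,40:NB,62:NC,78:NA]
Op 7: route key 65: smallest pos >= 65 is 78 -> NA
Op 8: route key 6: smallest pos >= 6 is 40 -> NB
Op 9: route key 75: smallest pos >= 75 is 78 -> NA
Op 10: add NE@23 -> ring=[4:ND,23:NE,40:NB,62:NC,78:NA]
Final route key 95: none >= 95, wrap to smallest pos 4 -> ND

Answer: ND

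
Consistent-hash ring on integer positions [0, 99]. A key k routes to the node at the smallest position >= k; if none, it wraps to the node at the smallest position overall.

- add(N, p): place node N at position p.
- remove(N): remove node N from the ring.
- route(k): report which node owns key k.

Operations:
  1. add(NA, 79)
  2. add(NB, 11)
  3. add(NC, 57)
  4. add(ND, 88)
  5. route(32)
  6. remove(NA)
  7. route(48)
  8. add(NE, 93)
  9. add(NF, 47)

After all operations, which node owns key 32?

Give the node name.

Op 1: add NA@79 -> ring=[79:NA]
Op 2: add NB@11 -> ring=[11:NB,79:NA]
Op 3: add NC@57 -> ring=[11:NB,57:NC,79:NA]
Op 4: add ND@88 -> ring=[11:NB,57:NC,79:NA,88:ND]
Op 5: route key 32: smallest pos >= 32 is 57 -> NC
Op 6: remove NA -> ring=[11:NB,57:NC,88:ND]
Op 7: route key 48: smallest pos >= 48 is 57 -> NC
Op 8: add NE@93 -> ring=[11:NB,57:NC,88:ND,93:NE]
Op 9: add NF@47 -> ring=[11:NB,47:NF,57:NC,88:ND,93:NE]
Final route key 32: smallest pos >= 32 is 47 -> NF

Answer: NF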